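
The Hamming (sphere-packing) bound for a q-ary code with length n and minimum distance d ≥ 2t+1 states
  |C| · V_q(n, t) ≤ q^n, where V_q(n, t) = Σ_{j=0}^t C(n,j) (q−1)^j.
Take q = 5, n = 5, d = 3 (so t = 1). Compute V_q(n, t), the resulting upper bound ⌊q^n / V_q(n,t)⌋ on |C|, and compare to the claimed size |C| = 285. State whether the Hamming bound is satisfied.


V_q(n, t) = 21, q^n = 3125, Hamming bound = 148, |C| = 285 > bound (violated).

Step 1: Compute V_q(n, t) = Σ_{j=0}^1 C(n, j) (q−1)^j.
  j = 0: C(5,0)·(4)^0 = 1·1 = 1.
  j = 1: C(5,1)·(4)^1 = 5·4 = 20.
  V_q(n, t) = 1 + 20 = 21.
Step 2: q^n = 5^5 = 3125.
Step 3: Hamming bound ⌊q^n / V_q(n,t)⌋ = ⌊3125/21⌋ = 148.
Step 4: Compare |C| = 285 to 148: violated.
The claimed |C| lies above the Hamming bound, so no 5-ary code of length 5 with d ≥ 3 can have 285 codewords.


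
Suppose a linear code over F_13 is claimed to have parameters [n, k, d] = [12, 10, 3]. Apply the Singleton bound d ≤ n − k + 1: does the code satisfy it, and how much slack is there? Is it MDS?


Singleton RHS = n − k + 1 = 3, slack = 0, bound satisfied, MDS.

Singleton bound: d ≤ n − k + 1.
Here n = 12, k = 10, so n − k + 1 = 3.
Given d = 3, check d ≤ 3: YES.
Slack = (n − k + 1) − d = 0.
The code is MDS (slack = 0).
Description: the claimed parameters are [12, 10, 3]_13; such a code would be MDS (meets Singleton bound).


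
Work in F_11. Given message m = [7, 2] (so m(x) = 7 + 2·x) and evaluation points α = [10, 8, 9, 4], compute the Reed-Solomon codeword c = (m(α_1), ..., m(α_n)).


c = [5, 1, 3, 4]

Message polynomial: m(x) = 7 + 2·x (mod 11).
For each evaluation point α_i, compute m(α_i) mod 11:
  α_1 = 10: Horner steps 2 → 5, so m(10) = 5.
  α_2 = 8: Horner steps 2 → 1, so m(8) = 1.
  α_3 = 9: Horner steps 2 → 3, so m(9) = 3.
  α_4 = 4: Horner steps 2 → 4, so m(4) = 4.
Codeword c = [5, 1, 3, 4] ∈ F_11^4.


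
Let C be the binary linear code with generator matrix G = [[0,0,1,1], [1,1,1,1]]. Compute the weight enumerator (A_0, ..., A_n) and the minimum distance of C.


Weight distribution: A_0 = 1, A_2 = 2, A_4 = 1. Minimum distance d = 2.

Enumerate all 2^2 = 4 messages m ∈ F_2^2.
For each, compute codeword c = mG in F_2^4, then tally its weight.
  m = 00 → c = 0000, weight = 0.
  m = 10 → c = 0011, weight = 2.
  m = 01 → c = 1111, weight = 4.
  m = 11 → c = 1100, weight = 2.
Tally weights:
  weight 0: 1 codewords.
  weight 2: 2 codewords.
  weight 4: 1 codewords.
Minimum distance d = smallest w > 0 with A_w > 0 = 2.
Sanity: Σ A_w = 4 = 2^2 = 4 ✓.


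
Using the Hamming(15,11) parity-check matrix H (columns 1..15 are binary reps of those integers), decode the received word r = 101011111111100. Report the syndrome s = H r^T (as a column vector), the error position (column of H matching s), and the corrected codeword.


s = (0, 1, 1, 1)^T, error position = 7, corrected codeword c = 101011011111100

Compute s = H r^T mod 2 one row at a time:
  s_1 = 1 + 1 + 1 + 1 + 1 + 1 + 0 + 0 = 6 ≡ 0 (mod 2).
  s_2 = 0 + 1 + 1 + 1 + 1 + 1 + 0 + 0 = 5 ≡ 1 (mod 2).
  s_3 = 0 + 1 + 1 + 1 + 1 + 1 + 0 + 0 = 5 ≡ 1 (mod 2).
  s_4 = 1 + 1 + 1 + 1 + 1 + 1 + 1 + 0 = 7 ≡ 1 (mod 2).
s = (0, 1, 1, 1)^T — this equals column 7 of H (binary 0111), so error is at position 7.
Correct: flip bit 7 of r = 101011111111100 to get c = 101011011111100.


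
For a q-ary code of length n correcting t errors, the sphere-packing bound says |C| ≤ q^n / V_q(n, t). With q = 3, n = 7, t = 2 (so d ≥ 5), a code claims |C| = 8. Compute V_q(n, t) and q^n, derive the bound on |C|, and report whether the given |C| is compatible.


V_q(n, t) = 99, q^n = 2187, Hamming bound = 22, |C| = 8 ≤ bound (satisfied).

Step 1: Compute V_q(n, t) = Σ_{j=0}^2 C(n, j) (q−1)^j.
  j = 0: C(7,0)·(2)^0 = 1·1 = 1.
  j = 1: C(7,1)·(2)^1 = 7·2 = 14.
  j = 2: C(7,2)·(2)^2 = 21·4 = 84.
  V_q(n, t) = 1 + 14 + 84 = 99.
Step 2: q^n = 3^7 = 2187.
Step 3: Hamming bound ⌊q^n / V_q(n,t)⌋ = ⌊2187/99⌋ = 22.
Step 4: Compare |C| = 8 to 22: satisfied.
The claimed |C| lies below the Hamming bound.


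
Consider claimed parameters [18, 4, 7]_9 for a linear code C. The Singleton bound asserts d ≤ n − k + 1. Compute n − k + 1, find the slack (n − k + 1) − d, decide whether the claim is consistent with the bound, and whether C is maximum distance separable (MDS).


Singleton RHS = n − k + 1 = 15, slack = 8, bound satisfied, not MDS.

Singleton bound: d ≤ n − k + 1.
Here n = 18, k = 4, so n − k + 1 = 15.
Given d = 7, check d ≤ 15: YES.
Slack = (n − k + 1) − d = 8.
The code is NOT MDS (slack = 8 > 0).
Description: the claimed parameters are [18, 4, 7]_9; such a code would be non-MDS.


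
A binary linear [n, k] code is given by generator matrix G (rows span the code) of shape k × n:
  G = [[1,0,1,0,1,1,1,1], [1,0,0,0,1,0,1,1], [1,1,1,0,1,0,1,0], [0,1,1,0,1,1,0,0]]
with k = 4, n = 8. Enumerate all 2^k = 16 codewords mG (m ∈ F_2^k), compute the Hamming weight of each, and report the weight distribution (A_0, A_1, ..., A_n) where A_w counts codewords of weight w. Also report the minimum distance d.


Weight distribution: A_0 = 1, A_2 = 2, A_3 = 6, A_4 = 3, A_5 = 2, A_6 = 2. Minimum distance d = 2.

Enumerate all 2^4 = 16 messages m ∈ F_2^4.
For each, compute codeword c = mG in F_2^8, then tally its weight.
  m = 0000 → c = 00000000, weight = 0.
  m = 1000 → c = 10101111, weight = 6.
  m = 0100 → c = 10001011, weight = 4.
  m = 1100 → c = 00100100, weight = 2.
  m = 0010 → c = 11101010, weight = 5.
  m = 1010 → c = 01000101, weight = 3.
  m = 0110 → c = 01100001, weight = 3.
  m = 1110 → c = 11001110, weight = 5.
  m = 0001 → c = 01101100, weight = 4.
  m = 1001 → c = 11000011, weight = 4.
  m = 0101 → c = 11100111, weight = 6.
  m = 1101 → c = 01001000, weight = 2.
  m = 0011 → c = 10000110, weight = 3.
  m = 1011 → c = 00101001, weight = 3.
  m = 0111 → c = 00001101, weight = 3.
  m = 1111 → c = 10100010, weight = 3.
Tally weights:
  weight 0: 1 codewords.
  weight 2: 2 codewords.
  weight 3: 6 codewords.
  weight 4: 3 codewords.
  weight 5: 2 codewords.
  weight 6: 2 codewords.
Minimum distance d = smallest w > 0 with A_w > 0 = 2.
Sanity: Σ A_w = 16 = 2^4 = 16 ✓.


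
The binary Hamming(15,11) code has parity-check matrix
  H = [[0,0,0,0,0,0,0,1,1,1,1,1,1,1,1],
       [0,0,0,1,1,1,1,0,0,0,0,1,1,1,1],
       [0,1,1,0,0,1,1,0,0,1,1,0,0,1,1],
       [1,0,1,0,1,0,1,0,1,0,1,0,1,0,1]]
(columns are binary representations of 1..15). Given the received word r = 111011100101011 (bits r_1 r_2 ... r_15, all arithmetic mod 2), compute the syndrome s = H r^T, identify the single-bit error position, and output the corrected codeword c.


s = (0, 0, 1, 1)^T, error position = 3, corrected codeword c = 110011100101011

Compute s = H r^T mod 2 one row at a time:
  s_1 = 0 + 0 + 1 + 0 + 1 + 0 + 1 + 1 = 4 ≡ 0 (mod 2).
  s_2 = 0 + 1 + 1 + 1 + 1 + 0 + 1 + 1 = 6 ≡ 0 (mod 2).
  s_3 = 1 + 1 + 1 + 1 + 1 + 0 + 1 + 1 = 7 ≡ 1 (mod 2).
  s_4 = 1 + 1 + 1 + 1 + 0 + 0 + 0 + 1 = 5 ≡ 1 (mod 2).
s = (0, 0, 1, 1)^T — this equals column 3 of H (binary 0011), so error is at position 3.
Correct: flip bit 3 of r = 111011100101011 to get c = 110011100101011.


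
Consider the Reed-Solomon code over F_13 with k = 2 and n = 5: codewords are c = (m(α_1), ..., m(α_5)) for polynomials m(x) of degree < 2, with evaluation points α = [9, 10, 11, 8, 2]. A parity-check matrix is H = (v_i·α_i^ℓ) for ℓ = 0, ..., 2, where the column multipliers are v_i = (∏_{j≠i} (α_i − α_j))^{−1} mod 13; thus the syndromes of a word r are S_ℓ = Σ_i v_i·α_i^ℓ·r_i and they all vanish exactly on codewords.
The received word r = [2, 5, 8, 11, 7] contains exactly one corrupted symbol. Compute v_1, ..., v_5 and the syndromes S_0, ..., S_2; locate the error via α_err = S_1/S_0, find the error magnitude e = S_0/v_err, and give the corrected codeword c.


S = (4, 6, 9), error at position 4, error magnitude e = 12, c = [2, 5, 8, 12, 7].

Step 1: column multipliers v_i = (∏_{j≠i}(α_i − α_j))^{−1} mod 13.
  i = 1 (α = 9): (9−10)(9−11)(9−8)(9−2) = (−1)·(−2)·1·7 = 14 ≡ 1, so v_1 = 1^{−1} = 1 (mod 13).
  i = 2 (α = 10): (10−9)(10−11)(10−8)(10−2) = 1·(−1)·2·8 = −16 ≡ 10, so v_2 = 10^{−1} = 4 (mod 13).
  i = 3 (α = 11): (11−9)(11−10)(11−8)(11−2) = 2·1·3·9 = 54 ≡ 2, so v_3 = 2^{−1} = 7 (mod 13).
  i = 4 (α = 8): (8−9)(8−10)(8−11)(8−2) = (−1)·(−2)·(−3)·6 = −36 ≡ 3, so v_4 = 3^{−1} = 9 (mod 13).
  i = 5 (α = 2): (2−9)(2−10)(2−11)(2−8) = (−7)·(−8)·(−9)·(−6) = 3024 ≡ 8, so v_5 = 8^{−1} = 5 (mod 13).
  v = [1, 4, 7, 9, 5].
Step 2: syndromes of r = [2, 5, 8, 11, 7] (all sums mod 13).
  S_0 = Σ v_i r_i = 1·2 + 4·5 + 7·8 + 9·11 + 5·7 = 212 ≡ 4.
  S_1 = Σ v_i α_i r_i = 1·9·2 + 4·10·5 + 7·11·8 + 9·8·11 + 5·2·7 = 1696 ≡ 6.
  α_i^2 mod 13 = [3, 9, 4, 12, 4].
  S_2 = Σ v_i α_i^2 r_i = 1·3·2 + 4·9·5 + 7·4·8 + 9·12·11 + 5·4·7 = 1738 ≡ 9.
  S = (4, 6, 9) ≠ 0, so r is not a codeword (an error is present).
Step 3: locate the error. For a single error e at position i, S_ℓ = v_i·e·α_i^ℓ, so α_err = S_1/S_0.
  S_0^{−1} = 4^{−1} = 10 (mod 13), so α_err = 6·10 = 60 ≡ 8 = α_4. Error position i = 4.
  Consistency check: S_2/S_1 = 9·11 = 99 ≡ 8 = α_err ✓ (single-error assumption holds).
Step 4: error magnitude e = S_0/v_4 = S_0·∏_{j≠4}(α_4 − α_j) = 4·3 = 12 ≡ 12 (mod 13).
Step 5: correct position 4: c_4 = r_4 − e = 11 − 12 ≡ 12 (mod 13). Hence c = [2, 5, 8, 12, 7].
  Check: interpolating c through the α_i gives m(x) = 1 + 3·x (degree < 2) with m(α_i) = c_i for every i, so c is indeed a codeword.


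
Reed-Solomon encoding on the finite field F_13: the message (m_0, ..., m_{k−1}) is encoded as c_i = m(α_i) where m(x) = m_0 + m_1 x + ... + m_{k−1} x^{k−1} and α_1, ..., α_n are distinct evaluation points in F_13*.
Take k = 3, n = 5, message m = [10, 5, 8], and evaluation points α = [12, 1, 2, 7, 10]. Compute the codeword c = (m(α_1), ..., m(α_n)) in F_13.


c = [0, 10, 0, 8, 2]

Message polynomial: m(x) = 10 + 5·x + 8·x^2 (mod 13).
For each evaluation point α_i, compute m(α_i) mod 13:
  α_1 = 12: Horner steps 8 → 10 → 0, so m(12) = 0.
  α_2 = 1: Horner steps 8 → 0 → 10, so m(1) = 10.
  α_3 = 2: Horner steps 8 → 8 → 0, so m(2) = 0.
  α_4 = 7: Horner steps 8 → 9 → 8, so m(7) = 8.
  α_5 = 10: Horner steps 8 → 7 → 2, so m(10) = 2.
Codeword c = [0, 10, 0, 8, 2] ∈ F_13^5.


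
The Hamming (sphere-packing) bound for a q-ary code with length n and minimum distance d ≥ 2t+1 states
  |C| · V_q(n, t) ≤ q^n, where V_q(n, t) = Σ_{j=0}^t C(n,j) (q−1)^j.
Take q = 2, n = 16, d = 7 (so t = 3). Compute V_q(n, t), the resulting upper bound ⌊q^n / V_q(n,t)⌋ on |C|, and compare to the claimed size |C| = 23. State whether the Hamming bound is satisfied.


V_q(n, t) = 697, q^n = 65536, Hamming bound = 94, |C| = 23 ≤ bound (satisfied).

Step 1: Compute V_q(n, t) = Σ_{j=0}^3 C(n, j) (q−1)^j.
  j = 0: C(16,0)·(1)^0 = 1·1 = 1.
  j = 1: C(16,1)·(1)^1 = 16·1 = 16.
  j = 2: C(16,2)·(1)^2 = 120·1 = 120.
  j = 3: C(16,3)·(1)^3 = 560·1 = 560.
  V_q(n, t) = 1 + 16 + 120 + 560 = 697.
Step 2: q^n = 2^16 = 65536.
Step 3: Hamming bound ⌊q^n / V_q(n,t)⌋ = ⌊65536/697⌋ = 94.
Step 4: Compare |C| = 23 to 94: satisfied.
The claimed |C| lies below the Hamming bound.


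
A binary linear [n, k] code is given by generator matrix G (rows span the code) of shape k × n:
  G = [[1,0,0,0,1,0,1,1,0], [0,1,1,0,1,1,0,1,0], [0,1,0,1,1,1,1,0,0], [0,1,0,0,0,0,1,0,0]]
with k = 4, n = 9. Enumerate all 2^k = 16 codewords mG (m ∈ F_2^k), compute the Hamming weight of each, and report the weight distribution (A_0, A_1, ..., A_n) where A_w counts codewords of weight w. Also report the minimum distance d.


Weight distribution: A_0 = 1, A_2 = 1, A_3 = 2, A_4 = 5, A_5 = 6, A_6 = 1. Minimum distance d = 2.

Enumerate all 2^4 = 16 messages m ∈ F_2^4.
For each, compute codeword c = mG in F_2^9, then tally its weight.
  m = 0000 → c = 000000000, weight = 0.
  m = 1000 → c = 100010110, weight = 4.
  m = 0100 → c = 011011010, weight = 5.
  m = 1100 → c = 111001100, weight = 5.
  m = 0010 → c = 010111100, weight = 5.
  m = 1010 → c = 110101010, weight = 5.
  m = 0110 → c = 001100110, weight = 4.
  m = 1110 → c = 101110000, weight = 4.
  m = 0001 → c = 010000100, weight = 2.
  m = 1001 → c = 110010010, weight = 4.
  m = 0101 → c = 001011110, weight = 5.
  m = 1101 → c = 101001000, weight = 3.
  m = 0011 → c = 000111000, weight = 3.
  m = 1011 → c = 100101110, weight = 5.
  m = 0111 → c = 011100010, weight = 4.
  m = 1111 → c = 111110100, weight = 6.
Tally weights:
  weight 0: 1 codewords.
  weight 2: 1 codewords.
  weight 3: 2 codewords.
  weight 4: 5 codewords.
  weight 5: 6 codewords.
  weight 6: 1 codewords.
Minimum distance d = smallest w > 0 with A_w > 0 = 2.
Sanity: Σ A_w = 16 = 2^4 = 16 ✓.


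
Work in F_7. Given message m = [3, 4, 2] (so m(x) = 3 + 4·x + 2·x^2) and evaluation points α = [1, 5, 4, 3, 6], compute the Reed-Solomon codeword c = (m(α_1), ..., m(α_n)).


c = [2, 3, 2, 5, 1]

Message polynomial: m(x) = 3 + 4·x + 2·x^2 (mod 7).
For each evaluation point α_i, compute m(α_i) mod 7:
  α_1 = 1: Horner steps 2 → 6 → 2, so m(1) = 2.
  α_2 = 5: Horner steps 2 → 0 → 3, so m(5) = 3.
  α_3 = 4: Horner steps 2 → 5 → 2, so m(4) = 2.
  α_4 = 3: Horner steps 2 → 3 → 5, so m(3) = 5.
  α_5 = 6: Horner steps 2 → 2 → 1, so m(6) = 1.
Codeword c = [2, 3, 2, 5, 1] ∈ F_7^5.


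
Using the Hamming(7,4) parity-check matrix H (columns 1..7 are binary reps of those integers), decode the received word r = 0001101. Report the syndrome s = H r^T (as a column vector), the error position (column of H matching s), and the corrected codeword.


s = (1, 1, 0)^T, error position = 6, corrected codeword c = 0001111

Compute s = H r^T mod 2 one row at a time:
  s_1 = 1 + 1 + 0 + 1 = 3 ≡ 1 (mod 2).
  s_2 = 0 + 0 + 0 + 1 = 1 ≡ 1 (mod 2).
  s_3 = 0 + 0 + 1 + 1 = 2 ≡ 0 (mod 2).
s = (1, 1, 0)^T — this equals column 6 of H (binary 110), so error is at position 6.
Correct: flip bit 6 of r = 0001101 to get c = 0001111.


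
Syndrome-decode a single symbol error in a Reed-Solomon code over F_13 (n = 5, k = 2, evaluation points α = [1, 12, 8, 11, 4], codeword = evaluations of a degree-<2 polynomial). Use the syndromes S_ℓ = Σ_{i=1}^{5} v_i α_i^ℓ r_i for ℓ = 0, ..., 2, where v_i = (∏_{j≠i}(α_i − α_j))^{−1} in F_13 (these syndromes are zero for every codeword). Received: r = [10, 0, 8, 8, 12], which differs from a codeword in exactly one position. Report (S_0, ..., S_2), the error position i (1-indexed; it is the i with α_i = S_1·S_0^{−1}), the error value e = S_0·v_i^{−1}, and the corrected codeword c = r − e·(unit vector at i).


S = (12, 5, 1), error at position 3, error magnitude e = 2, c = [10, 0, 6, 8, 12].

Step 1: column multipliers v_i = (∏_{j≠i}(α_i − α_j))^{−1} mod 13.
  i = 1 (α = 1): (1−12)(1−8)(1−11)(1−4) = (−11)·(−7)·(−10)·(−3) = 2310 ≡ 9, so v_1 = 9^{−1} = 3 (mod 13).
  i = 2 (α = 12): (12−1)(12−8)(12−11)(12−4) = 11·4·1·8 = 352 ≡ 1, so v_2 = 1^{−1} = 1 (mod 13).
  i = 3 (α = 8): (8−1)(8−12)(8−11)(8−4) = 7·(−4)·(−3)·4 = 336 ≡ 11, so v_3 = 11^{−1} = 6 (mod 13).
  i = 4 (α = 11): (11−1)(11−12)(11−8)(11−4) = 10·(−1)·3·7 = −210 ≡ 11, so v_4 = 11^{−1} = 6 (mod 13).
  i = 5 (α = 4): (4−1)(4−12)(4−8)(4−11) = 3·(−8)·(−4)·(−7) = −672 ≡ 4, so v_5 = 4^{−1} = 10 (mod 13).
  v = [3, 1, 6, 6, 10].
Step 2: syndromes of r = [10, 0, 8, 8, 12] (all sums mod 13).
  S_0 = Σ v_i r_i = 3·10 + 1·0 + 6·8 + 6·8 + 10·12 = 246 ≡ 12.
  S_1 = Σ v_i α_i r_i = 3·1·10 + 1·12·0 + 6·8·8 + 6·11·8 + 10·4·12 = 1422 ≡ 5.
  α_i^2 mod 13 = [1, 1, 12, 4, 3].
  S_2 = Σ v_i α_i^2 r_i = 3·1·10 + 1·1·0 + 6·12·8 + 6·4·8 + 10·3·12 = 1158 ≡ 1.
  S = (12, 5, 1) ≠ 0, so r is not a codeword (an error is present).
Step 3: locate the error. For a single error e at position i, S_ℓ = v_i·e·α_i^ℓ, so α_err = S_1/S_0.
  S_0^{−1} = 12^{−1} = 12 (mod 13), so α_err = 5·12 = 60 ≡ 8 = α_3. Error position i = 3.
  Consistency check: S_2/S_1 = 1·8 = 8 ≡ 8 = α_err ✓ (single-error assumption holds).
Step 4: error magnitude e = S_0/v_3 = S_0·∏_{j≠3}(α_3 − α_j) = 12·11 = 132 ≡ 2 (mod 13).
Step 5: correct position 3: c_3 = r_3 − e = 8 − 2 ≡ 6 (mod 13). Hence c = [10, 0, 6, 8, 12].
  Check: interpolating c through the α_i gives m(x) = 5 + 5·x (degree < 2) with m(α_i) = c_i for every i, so c is indeed a codeword.


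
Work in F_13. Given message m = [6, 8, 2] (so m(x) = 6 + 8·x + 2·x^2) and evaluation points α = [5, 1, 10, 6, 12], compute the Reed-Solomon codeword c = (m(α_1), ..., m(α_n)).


c = [5, 3, 0, 9, 0]

Message polynomial: m(x) = 6 + 8·x + 2·x^2 (mod 13).
For each evaluation point α_i, compute m(α_i) mod 13:
  α_1 = 5: Horner steps 2 → 5 → 5, so m(5) = 5.
  α_2 = 1: Horner steps 2 → 10 → 3, so m(1) = 3.
  α_3 = 10: Horner steps 2 → 2 → 0, so m(10) = 0.
  α_4 = 6: Horner steps 2 → 7 → 9, so m(6) = 9.
  α_5 = 12: Horner steps 2 → 6 → 0, so m(12) = 0.
Codeword c = [5, 3, 0, 9, 0] ∈ F_13^5.


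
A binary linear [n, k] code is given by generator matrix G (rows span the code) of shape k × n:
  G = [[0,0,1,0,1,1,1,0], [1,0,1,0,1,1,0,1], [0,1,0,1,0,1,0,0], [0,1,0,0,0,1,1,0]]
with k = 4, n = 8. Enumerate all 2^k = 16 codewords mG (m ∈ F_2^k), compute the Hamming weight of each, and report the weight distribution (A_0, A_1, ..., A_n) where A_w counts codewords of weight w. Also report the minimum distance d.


Weight distribution: A_0 = 1, A_2 = 1, A_3 = 5, A_4 = 3, A_5 = 2, A_6 = 3, A_7 = 1. Minimum distance d = 2.

Enumerate all 2^4 = 16 messages m ∈ F_2^4.
For each, compute codeword c = mG in F_2^8, then tally its weight.
  m = 0000 → c = 00000000, weight = 0.
  m = 1000 → c = 00101110, weight = 4.
  m = 0100 → c = 10101101, weight = 5.
  m = 1100 → c = 10000011, weight = 3.
  m = 0010 → c = 01010100, weight = 3.
  m = 1010 → c = 01111010, weight = 5.
  m = 0110 → c = 11111001, weight = 6.
  m = 1110 → c = 11010111, weight = 6.
  m = 0001 → c = 01000110, weight = 3.
  m = 1001 → c = 01101000, weight = 3.
  m = 0101 → c = 11101011, weight = 6.
  m = 1101 → c = 11000101, weight = 4.
  m = 0011 → c = 00010010, weight = 2.
  m = 1011 → c = 00111100, weight = 4.
  m = 0111 → c = 10111111, weight = 7.
  m = 1111 → c = 10010001, weight = 3.
Tally weights:
  weight 0: 1 codewords.
  weight 2: 1 codewords.
  weight 3: 5 codewords.
  weight 4: 3 codewords.
  weight 5: 2 codewords.
  weight 6: 3 codewords.
  weight 7: 1 codewords.
Minimum distance d = smallest w > 0 with A_w > 0 = 2.
Sanity: Σ A_w = 16 = 2^4 = 16 ✓.


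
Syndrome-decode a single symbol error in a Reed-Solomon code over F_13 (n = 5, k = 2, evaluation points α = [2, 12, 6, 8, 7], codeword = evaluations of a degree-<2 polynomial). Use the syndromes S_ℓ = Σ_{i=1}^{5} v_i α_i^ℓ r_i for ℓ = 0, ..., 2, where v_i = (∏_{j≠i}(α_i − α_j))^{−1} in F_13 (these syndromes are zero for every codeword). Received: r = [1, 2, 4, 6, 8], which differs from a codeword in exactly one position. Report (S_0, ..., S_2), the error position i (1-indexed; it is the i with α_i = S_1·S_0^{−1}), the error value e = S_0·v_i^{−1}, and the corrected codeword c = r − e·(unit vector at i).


S = (5, 1, 8), error at position 4, error magnitude e = 7, c = [1, 2, 4, 12, 8].

Step 1: column multipliers v_i = (∏_{j≠i}(α_i − α_j))^{−1} mod 13.
  i = 1 (α = 2): (2−12)(2−6)(2−8)(2−7) = (−10)·(−4)·(−6)·(−5) = 1200 ≡ 4, so v_1 = 4^{−1} = 10 (mod 13).
  i = 2 (α = 12): (12−2)(12−6)(12−8)(12−7) = 10·6·4·5 = 1200 ≡ 4, so v_2 = 4^{−1} = 10 (mod 13).
  i = 3 (α = 6): (6−2)(6−12)(6−8)(6−7) = 4·(−6)·(−2)·(−1) = −48 ≡ 4, so v_3 = 4^{−1} = 10 (mod 13).
  i = 4 (α = 8): (8−2)(8−12)(8−6)(8−7) = 6·(−4)·2·1 = −48 ≡ 4, so v_4 = 4^{−1} = 10 (mod 13).
  i = 5 (α = 7): (7−2)(7−12)(7−6)(7−8) = 5·(−5)·1·(−1) = 25 ≡ 12, so v_5 = 12^{−1} = 12 (mod 13).
  v = [10, 10, 10, 10, 12].
Step 2: syndromes of r = [1, 2, 4, 6, 8] (all sums mod 13).
  S_0 = Σ v_i r_i = 10·1 + 10·2 + 10·4 + 10·6 + 12·8 = 226 ≡ 5.
  S_1 = Σ v_i α_i r_i = 10·2·1 + 10·12·2 + 10·6·4 + 10·8·6 + 12·7·8 = 1652 ≡ 1.
  α_i^2 mod 13 = [4, 1, 10, 12, 10].
  S_2 = Σ v_i α_i^2 r_i = 10·4·1 + 10·1·2 + 10·10·4 + 10·12·6 + 12·10·8 = 2140 ≡ 8.
  S = (5, 1, 8) ≠ 0, so r is not a codeword (an error is present).
Step 3: locate the error. For a single error e at position i, S_ℓ = v_i·e·α_i^ℓ, so α_err = S_1/S_0.
  S_0^{−1} = 5^{−1} = 8 (mod 13), so α_err = 1·8 = 8 ≡ 8 = α_4. Error position i = 4.
  Consistency check: S_2/S_1 = 8·1 = 8 ≡ 8 = α_err ✓ (single-error assumption holds).
Step 4: error magnitude e = S_0/v_4 = S_0·∏_{j≠4}(α_4 − α_j) = 5·4 = 20 ≡ 7 (mod 13).
Step 5: correct position 4: c_4 = r_4 − e = 6 − 7 ≡ 12 (mod 13). Hence c = [1, 2, 4, 12, 8].
  Check: interpolating c through the α_i gives m(x) = 6 + 4·x (degree < 2) with m(α_i) = c_i for every i, so c is indeed a codeword.


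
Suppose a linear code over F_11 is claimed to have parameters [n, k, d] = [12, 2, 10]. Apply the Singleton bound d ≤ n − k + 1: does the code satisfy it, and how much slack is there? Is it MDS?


Singleton RHS = n − k + 1 = 11, slack = 1, bound satisfied, not MDS.

Singleton bound: d ≤ n − k + 1.
Here n = 12, k = 2, so n − k + 1 = 11.
Given d = 10, check d ≤ 11: YES.
Slack = (n − k + 1) − d = 1.
The code is NOT MDS (slack = 1 > 0).
Description: the claimed parameters are [12, 2, 10]_11; such a code would be non-MDS.


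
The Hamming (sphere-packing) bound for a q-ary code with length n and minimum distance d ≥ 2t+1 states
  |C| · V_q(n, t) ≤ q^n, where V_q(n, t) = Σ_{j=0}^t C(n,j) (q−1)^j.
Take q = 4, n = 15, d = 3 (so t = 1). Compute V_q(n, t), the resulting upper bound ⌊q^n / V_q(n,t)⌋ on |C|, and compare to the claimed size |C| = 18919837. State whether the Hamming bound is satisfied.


V_q(n, t) = 46, q^n = 1073741824, Hamming bound = 23342213, |C| = 18919837 ≤ bound (satisfied).

Step 1: Compute V_q(n, t) = Σ_{j=0}^1 C(n, j) (q−1)^j.
  j = 0: C(15,0)·(3)^0 = 1·1 = 1.
  j = 1: C(15,1)·(3)^1 = 15·3 = 45.
  V_q(n, t) = 1 + 45 = 46.
Step 2: q^n = 4^15 = 1073741824.
Step 3: Hamming bound ⌊q^n / V_q(n,t)⌋ = ⌊1073741824/46⌋ = 23342213.
Step 4: Compare |C| = 18919837 to 23342213: satisfied.
The claimed |C| lies below the Hamming bound.


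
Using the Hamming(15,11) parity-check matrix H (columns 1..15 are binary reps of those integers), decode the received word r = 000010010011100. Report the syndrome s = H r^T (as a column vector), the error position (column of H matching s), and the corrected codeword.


s = (0, 1, 1, 1)^T, error position = 7, corrected codeword c = 000010110011100

Compute s = H r^T mod 2 one row at a time:
  s_1 = 1 + 0 + 0 + 1 + 1 + 1 + 0 + 0 = 4 ≡ 0 (mod 2).
  s_2 = 0 + 1 + 0 + 0 + 1 + 1 + 0 + 0 = 3 ≡ 1 (mod 2).
  s_3 = 0 + 0 + 0 + 0 + 0 + 1 + 0 + 0 = 1 ≡ 1 (mod 2).
  s_4 = 0 + 0 + 1 + 0 + 0 + 1 + 1 + 0 = 3 ≡ 1 (mod 2).
s = (0, 1, 1, 1)^T — this equals column 7 of H (binary 0111), so error is at position 7.
Correct: flip bit 7 of r = 000010010011100 to get c = 000010110011100.


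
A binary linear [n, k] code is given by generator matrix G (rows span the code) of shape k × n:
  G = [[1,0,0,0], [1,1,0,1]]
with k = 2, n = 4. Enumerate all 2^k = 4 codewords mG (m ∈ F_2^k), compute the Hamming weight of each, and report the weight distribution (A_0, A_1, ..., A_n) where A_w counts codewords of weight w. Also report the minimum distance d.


Weight distribution: A_0 = 1, A_1 = 1, A_2 = 1, A_3 = 1. Minimum distance d = 1.

Enumerate all 2^2 = 4 messages m ∈ F_2^2.
For each, compute codeword c = mG in F_2^4, then tally its weight.
  m = 00 → c = 0000, weight = 0.
  m = 10 → c = 1000, weight = 1.
  m = 01 → c = 1101, weight = 3.
  m = 11 → c = 0101, weight = 2.
Tally weights:
  weight 0: 1 codewords.
  weight 1: 1 codewords.
  weight 2: 1 codewords.
  weight 3: 1 codewords.
Minimum distance d = smallest w > 0 with A_w > 0 = 1.
Sanity: Σ A_w = 4 = 2^2 = 4 ✓.


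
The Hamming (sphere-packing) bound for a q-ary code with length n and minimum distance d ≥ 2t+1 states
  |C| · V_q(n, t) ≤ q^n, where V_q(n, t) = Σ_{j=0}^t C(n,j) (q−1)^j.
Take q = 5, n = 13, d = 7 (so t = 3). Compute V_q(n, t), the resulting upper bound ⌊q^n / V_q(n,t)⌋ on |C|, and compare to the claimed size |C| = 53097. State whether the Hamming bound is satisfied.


V_q(n, t) = 19605, q^n = 1220703125, Hamming bound = 62264, |C| = 53097 ≤ bound (satisfied).

Step 1: Compute V_q(n, t) = Σ_{j=0}^3 C(n, j) (q−1)^j.
  j = 0: C(13,0)·(4)^0 = 1·1 = 1.
  j = 1: C(13,1)·(4)^1 = 13·4 = 52.
  j = 2: C(13,2)·(4)^2 = 78·16 = 1248.
  j = 3: C(13,3)·(4)^3 = 286·64 = 18304.
  V_q(n, t) = 1 + 52 + 1248 + 18304 = 19605.
Step 2: q^n = 5^13 = 1220703125.
Step 3: Hamming bound ⌊q^n / V_q(n,t)⌋ = ⌊1220703125/19605⌋ = 62264.
Step 4: Compare |C| = 53097 to 62264: satisfied.
The claimed |C| lies below the Hamming bound.


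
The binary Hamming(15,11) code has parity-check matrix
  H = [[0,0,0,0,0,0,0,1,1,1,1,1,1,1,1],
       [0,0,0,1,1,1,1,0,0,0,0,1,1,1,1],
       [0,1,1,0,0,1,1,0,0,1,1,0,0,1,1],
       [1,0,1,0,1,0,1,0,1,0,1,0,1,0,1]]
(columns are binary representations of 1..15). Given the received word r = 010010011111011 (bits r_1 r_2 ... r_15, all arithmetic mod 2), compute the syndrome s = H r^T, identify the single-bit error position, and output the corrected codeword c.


s = (1, 0, 1, 0)^T, error position = 10, corrected codeword c = 010010011011011

Compute s = H r^T mod 2 one row at a time:
  s_1 = 1 + 1 + 1 + 1 + 1 + 0 + 1 + 1 = 7 ≡ 1 (mod 2).
  s_2 = 0 + 1 + 0 + 0 + 1 + 0 + 1 + 1 = 4 ≡ 0 (mod 2).
  s_3 = 1 + 0 + 0 + 0 + 1 + 1 + 1 + 1 = 5 ≡ 1 (mod 2).
  s_4 = 0 + 0 + 1 + 0 + 1 + 1 + 0 + 1 = 4 ≡ 0 (mod 2).
s = (1, 0, 1, 0)^T — this equals column 10 of H (binary 1010), so error is at position 10.
Correct: flip bit 10 of r = 010010011111011 to get c = 010010011011011.


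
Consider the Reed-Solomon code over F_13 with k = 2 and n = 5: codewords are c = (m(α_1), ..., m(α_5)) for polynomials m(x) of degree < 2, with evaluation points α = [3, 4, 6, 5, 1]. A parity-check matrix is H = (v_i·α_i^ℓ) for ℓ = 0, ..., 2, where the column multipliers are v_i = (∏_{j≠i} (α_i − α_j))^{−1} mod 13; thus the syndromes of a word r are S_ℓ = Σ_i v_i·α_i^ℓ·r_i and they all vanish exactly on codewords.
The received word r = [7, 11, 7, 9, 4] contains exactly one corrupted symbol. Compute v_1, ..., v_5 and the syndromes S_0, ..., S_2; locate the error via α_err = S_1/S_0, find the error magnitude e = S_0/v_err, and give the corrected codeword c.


S = (7, 8, 11), error at position 1, error magnitude e = 7, c = [0, 11, 7, 9, 4].

Step 1: column multipliers v_i = (∏_{j≠i}(α_i − α_j))^{−1} mod 13.
  i = 1 (α = 3): (3−4)(3−6)(3−5)(3−1) = (−1)·(−3)·(−2)·2 = −12 ≡ 1, so v_1 = 1^{−1} = 1 (mod 13).
  i = 2 (α = 4): (4−3)(4−6)(4−5)(4−1) = 1·(−2)·(−1)·3 = 6 ≡ 6, so v_2 = 6^{−1} = 11 (mod 13).
  i = 3 (α = 6): (6−3)(6−4)(6−5)(6−1) = 3·2·1·5 = 30 ≡ 4, so v_3 = 4^{−1} = 10 (mod 13).
  i = 4 (α = 5): (5−3)(5−4)(5−6)(5−1) = 2·1·(−1)·4 = −8 ≡ 5, so v_4 = 5^{−1} = 8 (mod 13).
  i = 5 (α = 1): (1−3)(1−4)(1−6)(1−5) = (−2)·(−3)·(−5)·(−4) = 120 ≡ 3, so v_5 = 3^{−1} = 9 (mod 13).
  v = [1, 11, 10, 8, 9].
Step 2: syndromes of r = [7, 11, 7, 9, 4] (all sums mod 13).
  S_0 = Σ v_i r_i = 1·7 + 11·11 + 10·7 + 8·9 + 9·4 = 306 ≡ 7.
  S_1 = Σ v_i α_i r_i = 1·3·7 + 11·4·11 + 10·6·7 + 8·5·9 + 9·1·4 = 1321 ≡ 8.
  α_i^2 mod 13 = [9, 3, 10, 12, 1].
  S_2 = Σ v_i α_i^2 r_i = 1·9·7 + 11·3·11 + 10·10·7 + 8·12·9 + 9·1·4 = 2026 ≡ 11.
  S = (7, 8, 11) ≠ 0, so r is not a codeword (an error is present).
Step 3: locate the error. For a single error e at position i, S_ℓ = v_i·e·α_i^ℓ, so α_err = S_1/S_0.
  S_0^{−1} = 7^{−1} = 2 (mod 13), so α_err = 8·2 = 16 ≡ 3 = α_1. Error position i = 1.
  Consistency check: S_2/S_1 = 11·5 = 55 ≡ 3 = α_err ✓ (single-error assumption holds).
Step 4: error magnitude e = S_0/v_1 = S_0·∏_{j≠1}(α_1 − α_j) = 7·1 = 7 ≡ 7 (mod 13).
Step 5: correct position 1: c_1 = r_1 − e = 7 − 7 ≡ 0 (mod 13). Hence c = [0, 11, 7, 9, 4].
  Check: interpolating c through the α_i gives m(x) = 6 + 11·x (degree < 2) with m(α_i) = c_i for every i, so c is indeed a codeword.


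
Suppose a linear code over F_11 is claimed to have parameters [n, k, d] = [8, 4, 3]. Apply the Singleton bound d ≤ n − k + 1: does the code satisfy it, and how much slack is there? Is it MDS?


Singleton RHS = n − k + 1 = 5, slack = 2, bound satisfied, not MDS.

Singleton bound: d ≤ n − k + 1.
Here n = 8, k = 4, so n − k + 1 = 5.
Given d = 3, check d ≤ 5: YES.
Slack = (n − k + 1) − d = 2.
The code is NOT MDS (slack = 2 > 0).
Description: the claimed parameters are [8, 4, 3]_11; such a code would be non-MDS.


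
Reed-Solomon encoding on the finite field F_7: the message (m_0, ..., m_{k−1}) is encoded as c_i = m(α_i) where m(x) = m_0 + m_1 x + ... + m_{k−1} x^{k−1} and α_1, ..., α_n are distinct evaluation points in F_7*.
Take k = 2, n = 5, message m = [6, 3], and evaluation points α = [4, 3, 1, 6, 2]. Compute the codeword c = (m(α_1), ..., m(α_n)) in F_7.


c = [4, 1, 2, 3, 5]

Message polynomial: m(x) = 6 + 3·x (mod 7).
For each evaluation point α_i, compute m(α_i) mod 7:
  α_1 = 4: Horner steps 3 → 4, so m(4) = 4.
  α_2 = 3: Horner steps 3 → 1, so m(3) = 1.
  α_3 = 1: Horner steps 3 → 2, so m(1) = 2.
  α_4 = 6: Horner steps 3 → 3, so m(6) = 3.
  α_5 = 2: Horner steps 3 → 5, so m(2) = 5.
Codeword c = [4, 1, 2, 3, 5] ∈ F_7^5.


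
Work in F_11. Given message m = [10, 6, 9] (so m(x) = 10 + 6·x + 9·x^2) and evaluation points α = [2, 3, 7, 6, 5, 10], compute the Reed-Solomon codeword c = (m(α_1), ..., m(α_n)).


c = [3, 10, 9, 7, 1, 2]

Message polynomial: m(x) = 10 + 6·x + 9·x^2 (mod 11).
For each evaluation point α_i, compute m(α_i) mod 11:
  α_1 = 2: Horner steps 9 → 2 → 3, so m(2) = 3.
  α_2 = 3: Horner steps 9 → 0 → 10, so m(3) = 10.
  α_3 = 7: Horner steps 9 → 3 → 9, so m(7) = 9.
  α_4 = 6: Horner steps 9 → 5 → 7, so m(6) = 7.
  α_5 = 5: Horner steps 9 → 7 → 1, so m(5) = 1.
  α_6 = 10: Horner steps 9 → 8 → 2, so m(10) = 2.
Codeword c = [3, 10, 9, 7, 1, 2] ∈ F_11^6.


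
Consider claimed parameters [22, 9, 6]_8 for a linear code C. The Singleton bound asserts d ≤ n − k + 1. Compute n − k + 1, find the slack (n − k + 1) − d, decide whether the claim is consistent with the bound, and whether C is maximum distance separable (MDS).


Singleton RHS = n − k + 1 = 14, slack = 8, bound satisfied, not MDS.

Singleton bound: d ≤ n − k + 1.
Here n = 22, k = 9, so n − k + 1 = 14.
Given d = 6, check d ≤ 14: YES.
Slack = (n − k + 1) − d = 8.
The code is NOT MDS (slack = 8 > 0).
Description: the claimed parameters are [22, 9, 6]_8; such a code would be non-MDS.


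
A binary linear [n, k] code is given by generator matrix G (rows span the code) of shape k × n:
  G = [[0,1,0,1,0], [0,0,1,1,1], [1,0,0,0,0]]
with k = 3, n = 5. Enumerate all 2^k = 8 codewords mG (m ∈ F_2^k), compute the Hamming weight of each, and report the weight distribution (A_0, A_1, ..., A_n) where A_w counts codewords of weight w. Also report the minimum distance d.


Weight distribution: A_0 = 1, A_1 = 1, A_2 = 1, A_3 = 3, A_4 = 2. Minimum distance d = 1.

Enumerate all 2^3 = 8 messages m ∈ F_2^3.
For each, compute codeword c = mG in F_2^5, then tally its weight.
  m = 000 → c = 00000, weight = 0.
  m = 100 → c = 01010, weight = 2.
  m = 010 → c = 00111, weight = 3.
  m = 110 → c = 01101, weight = 3.
  m = 001 → c = 10000, weight = 1.
  m = 101 → c = 11010, weight = 3.
  m = 011 → c = 10111, weight = 4.
  m = 111 → c = 11101, weight = 4.
Tally weights:
  weight 0: 1 codewords.
  weight 1: 1 codewords.
  weight 2: 1 codewords.
  weight 3: 3 codewords.
  weight 4: 2 codewords.
Minimum distance d = smallest w > 0 with A_w > 0 = 1.
Sanity: Σ A_w = 8 = 2^3 = 8 ✓.


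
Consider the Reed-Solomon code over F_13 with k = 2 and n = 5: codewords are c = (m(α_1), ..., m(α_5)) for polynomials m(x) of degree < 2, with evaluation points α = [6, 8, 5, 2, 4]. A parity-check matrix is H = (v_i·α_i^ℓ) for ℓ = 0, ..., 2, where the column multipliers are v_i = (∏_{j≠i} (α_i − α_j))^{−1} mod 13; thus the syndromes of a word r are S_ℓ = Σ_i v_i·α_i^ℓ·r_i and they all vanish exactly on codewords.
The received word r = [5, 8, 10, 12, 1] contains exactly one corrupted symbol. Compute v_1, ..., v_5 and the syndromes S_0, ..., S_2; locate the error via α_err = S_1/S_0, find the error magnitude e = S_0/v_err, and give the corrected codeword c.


S = (9, 10, 1), error at position 5, error magnitude e = 12, c = [5, 8, 10, 12, 2].

Step 1: column multipliers v_i = (∏_{j≠i}(α_i − α_j))^{−1} mod 13.
  i = 1 (α = 6): (6−8)(6−5)(6−2)(6−4) = (−2)·1·4·2 = −16 ≡ 10, so v_1 = 10^{−1} = 4 (mod 13).
  i = 2 (α = 8): (8−6)(8−5)(8−2)(8−4) = 2·3·6·4 = 144 ≡ 1, so v_2 = 1^{−1} = 1 (mod 13).
  i = 3 (α = 5): (5−6)(5−8)(5−2)(5−4) = (−1)·(−3)·3·1 = 9 ≡ 9, so v_3 = 9^{−1} = 3 (mod 13).
  i = 4 (α = 2): (2−6)(2−8)(2−5)(2−4) = (−4)·(−6)·(−3)·(−2) = 144 ≡ 1, so v_4 = 1^{−1} = 1 (mod 13).
  i = 5 (α = 4): (4−6)(4−8)(4−5)(4−2) = (−2)·(−4)·(−1)·2 = −16 ≡ 10, so v_5 = 10^{−1} = 4 (mod 13).
  v = [4, 1, 3, 1, 4].
Step 2: syndromes of r = [5, 8, 10, 12, 1] (all sums mod 13).
  S_0 = Σ v_i r_i = 4·5 + 1·8 + 3·10 + 1·12 + 4·1 = 74 ≡ 9.
  S_1 = Σ v_i α_i r_i = 4·6·5 + 1·8·8 + 3·5·10 + 1·2·12 + 4·4·1 = 374 ≡ 10.
  α_i^2 mod 13 = [10, 12, 12, 4, 3].
  S_2 = Σ v_i α_i^2 r_i = 4·10·5 + 1·12·8 + 3·12·10 + 1·4·12 + 4·3·1 = 716 ≡ 1.
  S = (9, 10, 1) ≠ 0, so r is not a codeword (an error is present).
Step 3: locate the error. For a single error e at position i, S_ℓ = v_i·e·α_i^ℓ, so α_err = S_1/S_0.
  S_0^{−1} = 9^{−1} = 3 (mod 13), so α_err = 10·3 = 30 ≡ 4 = α_5. Error position i = 5.
  Consistency check: S_2/S_1 = 1·4 = 4 ≡ 4 = α_err ✓ (single-error assumption holds).
Step 4: error magnitude e = S_0/v_5 = S_0·∏_{j≠5}(α_5 − α_j) = 9·10 = 90 ≡ 12 (mod 13).
Step 5: correct position 5: c_5 = r_5 − e = 1 − 12 ≡ 2 (mod 13). Hence c = [5, 8, 10, 12, 2].
  Check: interpolating c through the α_i gives m(x) = 9 + 8·x (degree < 2) with m(α_i) = c_i for every i, so c is indeed a codeword.


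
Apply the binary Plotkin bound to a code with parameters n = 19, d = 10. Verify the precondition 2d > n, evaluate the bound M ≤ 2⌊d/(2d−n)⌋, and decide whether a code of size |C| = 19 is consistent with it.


Plotkin bound M ≤ 20; given |C| = 19 ≤ bound (satisfied).

Check applicability: 2d = 20, n = 19.
2d − n = 1 > 0, so Plotkin applies.
Compute d/(2d−n) = 10/1 ≈ 10.0000.
⌊d/(2d−n)⌋ = 10.
Plotkin bound: M ≤ 2·10 = 20.
Given |C| = 19, check: satisfied.
This |C| is below the Plotkin bound.


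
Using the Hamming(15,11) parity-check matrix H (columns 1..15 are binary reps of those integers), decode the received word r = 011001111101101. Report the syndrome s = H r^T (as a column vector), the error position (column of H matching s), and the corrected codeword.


s = (0, 1, 0, 1)^T, error position = 5, corrected codeword c = 011011111101101

Compute s = H r^T mod 2 one row at a time:
  s_1 = 1 + 1 + 1 + 0 + 1 + 1 + 0 + 1 = 6 ≡ 0 (mod 2).
  s_2 = 0 + 0 + 1 + 1 + 1 + 1 + 0 + 1 = 5 ≡ 1 (mod 2).
  s_3 = 1 + 1 + 1 + 1 + 1 + 0 + 0 + 1 = 6 ≡ 0 (mod 2).
  s_4 = 0 + 1 + 0 + 1 + 1 + 0 + 1 + 1 = 5 ≡ 1 (mod 2).
s = (0, 1, 0, 1)^T — this equals column 5 of H (binary 0101), so error is at position 5.
Correct: flip bit 5 of r = 011001111101101 to get c = 011011111101101.


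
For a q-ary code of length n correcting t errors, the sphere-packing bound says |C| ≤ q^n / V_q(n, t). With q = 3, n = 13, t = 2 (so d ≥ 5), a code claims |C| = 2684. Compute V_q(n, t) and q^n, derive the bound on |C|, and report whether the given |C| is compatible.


V_q(n, t) = 339, q^n = 1594323, Hamming bound = 4703, |C| = 2684 ≤ bound (satisfied).

Step 1: Compute V_q(n, t) = Σ_{j=0}^2 C(n, j) (q−1)^j.
  j = 0: C(13,0)·(2)^0 = 1·1 = 1.
  j = 1: C(13,1)·(2)^1 = 13·2 = 26.
  j = 2: C(13,2)·(2)^2 = 78·4 = 312.
  V_q(n, t) = 1 + 26 + 312 = 339.
Step 2: q^n = 3^13 = 1594323.
Step 3: Hamming bound ⌊q^n / V_q(n,t)⌋ = ⌊1594323/339⌋ = 4703.
Step 4: Compare |C| = 2684 to 4703: satisfied.
The claimed |C| lies below the Hamming bound.


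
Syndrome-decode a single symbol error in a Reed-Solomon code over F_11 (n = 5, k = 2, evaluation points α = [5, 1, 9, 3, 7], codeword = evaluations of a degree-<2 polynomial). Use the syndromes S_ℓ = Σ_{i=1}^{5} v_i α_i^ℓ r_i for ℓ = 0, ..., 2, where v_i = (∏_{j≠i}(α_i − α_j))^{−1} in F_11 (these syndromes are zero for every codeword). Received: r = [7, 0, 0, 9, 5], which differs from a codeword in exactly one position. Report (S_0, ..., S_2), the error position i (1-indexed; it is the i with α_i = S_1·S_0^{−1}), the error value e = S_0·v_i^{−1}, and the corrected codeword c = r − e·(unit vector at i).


S = (3, 5, 1), error at position 3, error magnitude e = 8, c = [7, 0, 3, 9, 5].

Step 1: column multipliers v_i = (∏_{j≠i}(α_i − α_j))^{−1} mod 11.
  i = 1 (α = 5): (5−1)(5−9)(5−3)(5−7) = 4·(−4)·2·(−2) = 64 ≡ 9, so v_1 = 9^{−1} = 5 (mod 11).
  i = 2 (α = 1): (1−5)(1−9)(1−3)(1−7) = (−4)·(−8)·(−2)·(−6) = 384 ≡ 10, so v_2 = 10^{−1} = 10 (mod 11).
  i = 3 (α = 9): (9−5)(9−1)(9−3)(9−7) = 4·8·6·2 = 384 ≡ 10, so v_3 = 10^{−1} = 10 (mod 11).
  i = 4 (α = 3): (3−5)(3−1)(3−9)(3−7) = (−2)·2·(−6)·(−4) = −96 ≡ 3, so v_4 = 3^{−1} = 4 (mod 11).
  i = 5 (α = 7): (7−5)(7−1)(7−9)(7−3) = 2·6·(−2)·4 = −96 ≡ 3, so v_5 = 3^{−1} = 4 (mod 11).
  v = [5, 10, 10, 4, 4].
Step 2: syndromes of r = [7, 0, 0, 9, 5] (all sums mod 11).
  S_0 = Σ v_i r_i = 5·7 + 10·0 + 10·0 + 4·9 + 4·5 = 91 ≡ 3.
  S_1 = Σ v_i α_i r_i = 5·5·7 + 10·1·0 + 10·9·0 + 4·3·9 + 4·7·5 = 423 ≡ 5.
  α_i^2 mod 11 = [3, 1, 4, 9, 5].
  S_2 = Σ v_i α_i^2 r_i = 5·3·7 + 10·1·0 + 10·4·0 + 4·9·9 + 4·5·5 = 529 ≡ 1.
  S = (3, 5, 1) ≠ 0, so r is not a codeword (an error is present).
Step 3: locate the error. For a single error e at position i, S_ℓ = v_i·e·α_i^ℓ, so α_err = S_1/S_0.
  S_0^{−1} = 3^{−1} = 4 (mod 11), so α_err = 5·4 = 20 ≡ 9 = α_3. Error position i = 3.
  Consistency check: S_2/S_1 = 1·9 = 9 ≡ 9 = α_err ✓ (single-error assumption holds).
Step 4: error magnitude e = S_0/v_3 = S_0·∏_{j≠3}(α_3 − α_j) = 3·10 = 30 ≡ 8 (mod 11).
Step 5: correct position 3: c_3 = r_3 − e = 0 − 8 ≡ 3 (mod 11). Hence c = [7, 0, 3, 9, 5].
  Check: interpolating c through the α_i gives m(x) = 1 + 10·x (degree < 2) with m(α_i) = c_i for every i, so c is indeed a codeword.


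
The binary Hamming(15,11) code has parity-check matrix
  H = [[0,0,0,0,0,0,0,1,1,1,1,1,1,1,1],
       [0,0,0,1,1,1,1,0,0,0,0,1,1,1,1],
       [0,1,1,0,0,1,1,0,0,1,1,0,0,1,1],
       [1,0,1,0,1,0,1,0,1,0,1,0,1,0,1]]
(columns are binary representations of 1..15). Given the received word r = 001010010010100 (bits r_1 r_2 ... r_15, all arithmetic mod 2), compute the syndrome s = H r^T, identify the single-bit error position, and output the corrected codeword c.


s = (1, 0, 0, 0)^T, error position = 8, corrected codeword c = 001010000010100

Compute s = H r^T mod 2 one row at a time:
  s_1 = 1 + 0 + 0 + 1 + 0 + 1 + 0 + 0 = 3 ≡ 1 (mod 2).
  s_2 = 0 + 1 + 0 + 0 + 0 + 1 + 0 + 0 = 2 ≡ 0 (mod 2).
  s_3 = 0 + 1 + 0 + 0 + 0 + 1 + 0 + 0 = 2 ≡ 0 (mod 2).
  s_4 = 0 + 1 + 1 + 0 + 0 + 1 + 1 + 0 = 4 ≡ 0 (mod 2).
s = (1, 0, 0, 0)^T — this equals column 8 of H (binary 1000), so error is at position 8.
Correct: flip bit 8 of r = 001010010010100 to get c = 001010000010100.
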